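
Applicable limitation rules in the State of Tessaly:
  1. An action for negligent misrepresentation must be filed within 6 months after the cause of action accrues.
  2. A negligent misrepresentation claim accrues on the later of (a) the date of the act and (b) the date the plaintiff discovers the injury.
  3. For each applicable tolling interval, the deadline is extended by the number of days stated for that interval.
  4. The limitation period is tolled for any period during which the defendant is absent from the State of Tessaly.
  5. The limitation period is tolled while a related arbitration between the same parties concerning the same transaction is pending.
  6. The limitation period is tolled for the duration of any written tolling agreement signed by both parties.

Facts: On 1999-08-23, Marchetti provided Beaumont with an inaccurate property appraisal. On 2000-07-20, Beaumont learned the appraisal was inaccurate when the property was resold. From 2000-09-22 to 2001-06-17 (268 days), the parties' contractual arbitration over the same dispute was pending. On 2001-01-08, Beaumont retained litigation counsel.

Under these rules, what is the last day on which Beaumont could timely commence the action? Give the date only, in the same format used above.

Because discovery on 2000-07-20 post-dates the 1999-08-23 act, accrual under the later-of rule falls on 2000-07-20.
Adding the 6 months base period to 2000-07-20 gives a deadline of 2001-01-20, before any tolling.
The pending related arbitration from 2000-09-22 to 2001-06-17 tolled the period for 268 days, extending the deadline to 2001-10-15.
None of the other events listed affects the running of the period under the stated rules.

2001-10-15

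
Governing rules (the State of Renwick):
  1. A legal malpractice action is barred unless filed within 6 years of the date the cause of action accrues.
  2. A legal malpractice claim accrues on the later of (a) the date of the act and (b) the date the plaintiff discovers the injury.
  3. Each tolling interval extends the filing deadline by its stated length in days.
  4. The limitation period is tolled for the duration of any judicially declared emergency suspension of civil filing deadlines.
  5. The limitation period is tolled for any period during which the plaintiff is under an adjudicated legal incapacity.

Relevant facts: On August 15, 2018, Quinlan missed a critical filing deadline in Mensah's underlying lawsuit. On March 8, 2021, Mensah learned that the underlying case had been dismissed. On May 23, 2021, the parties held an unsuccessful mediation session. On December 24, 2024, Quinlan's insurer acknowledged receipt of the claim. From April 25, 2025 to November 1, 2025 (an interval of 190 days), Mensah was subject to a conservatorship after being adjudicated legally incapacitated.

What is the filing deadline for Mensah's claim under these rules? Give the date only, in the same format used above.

September 14, 2027

Taking the later of the act (August 15, 2018) and discovery (March 8, 2021), the claim accrued on March 8, 2021.
The untolled deadline — 6 years after March 8, 2021 — is March 8, 2027.
The plaintiff's legal incapacity from April 25, 2025 to November 1, 2025 tolled the period for 190 days, extending the deadline to September 14, 2027.
The other events in the timeline have no effect on the limitation period under the stated rules.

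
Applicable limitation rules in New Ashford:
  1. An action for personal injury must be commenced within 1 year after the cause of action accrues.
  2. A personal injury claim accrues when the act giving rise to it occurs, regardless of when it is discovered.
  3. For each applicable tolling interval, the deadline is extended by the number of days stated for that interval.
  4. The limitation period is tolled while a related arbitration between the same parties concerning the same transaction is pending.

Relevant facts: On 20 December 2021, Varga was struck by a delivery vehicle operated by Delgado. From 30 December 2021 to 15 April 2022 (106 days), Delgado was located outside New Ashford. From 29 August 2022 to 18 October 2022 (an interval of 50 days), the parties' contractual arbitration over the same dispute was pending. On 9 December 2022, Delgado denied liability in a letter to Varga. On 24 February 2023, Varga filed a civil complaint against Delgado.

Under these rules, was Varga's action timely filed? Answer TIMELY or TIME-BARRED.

The limitation period began to run on 20 December 2021.
Adding the 1 year base period to 20 December 2021 gives a deadline of 20 December 2022, before any tolling.
Because the pending related arbitration ran from 29 August 2022 to 18 October 2022, the deadline is extended by 50 days to 8 February 2023.
No stated provision tolls the period for the defendant's absence, so the interval from 30 December 2021 to 15 April 2022 has no effect on the deadline.
The other events in the timeline have no effect on the limitation period under the stated rules.
Filing on 24 February 2023 missed the 8 February 2023 deadline — the action is time-barred.

TIME-BARRED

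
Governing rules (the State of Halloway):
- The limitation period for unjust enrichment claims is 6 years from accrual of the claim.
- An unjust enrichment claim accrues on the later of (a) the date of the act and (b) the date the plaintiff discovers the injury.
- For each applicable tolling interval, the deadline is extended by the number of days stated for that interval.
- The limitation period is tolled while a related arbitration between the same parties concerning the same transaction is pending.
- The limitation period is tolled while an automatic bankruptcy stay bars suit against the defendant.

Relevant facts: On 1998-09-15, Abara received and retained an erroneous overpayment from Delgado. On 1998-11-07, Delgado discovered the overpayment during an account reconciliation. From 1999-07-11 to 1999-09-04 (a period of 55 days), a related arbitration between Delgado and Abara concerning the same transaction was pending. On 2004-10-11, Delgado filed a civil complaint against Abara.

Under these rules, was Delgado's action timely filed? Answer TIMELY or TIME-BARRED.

TIMELY

The claim accrued on 1998-11-07 — the later of the 1998-09-15 act and the 1998-11-07 discovery.
The untolled deadline — 6 years after 1998-11-07 — is 2004-11-07.
Because the pending related arbitration ran from 1999-07-11 to 1999-09-04, the deadline is extended by 55 days to 2005-01-01.
The 2004-10-11 filing precedes the 2005-01-01 deadline; the claim is timely.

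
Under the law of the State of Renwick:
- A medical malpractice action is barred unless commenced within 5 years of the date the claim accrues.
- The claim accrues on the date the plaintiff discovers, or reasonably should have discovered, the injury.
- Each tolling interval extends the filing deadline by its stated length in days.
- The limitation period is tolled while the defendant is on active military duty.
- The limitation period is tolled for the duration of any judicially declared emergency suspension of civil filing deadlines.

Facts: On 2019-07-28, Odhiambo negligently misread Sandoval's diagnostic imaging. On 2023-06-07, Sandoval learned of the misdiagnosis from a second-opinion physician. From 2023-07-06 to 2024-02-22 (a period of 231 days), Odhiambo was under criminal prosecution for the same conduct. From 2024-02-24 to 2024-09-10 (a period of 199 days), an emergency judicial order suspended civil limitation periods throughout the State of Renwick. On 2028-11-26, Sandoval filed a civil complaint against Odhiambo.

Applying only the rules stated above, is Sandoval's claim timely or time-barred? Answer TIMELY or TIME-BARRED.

TIMELY

The claim did not accrue until Sandoval discovered the injury on 2023-06-07; the 2019-07-28 act date does not start the clock under the stated rule.
5 years from 2023-06-07 is 2028-06-07.
The emergency suspension of filing deadlines from 2024-02-24 to 2024-09-10 tolled the period for 199 days, extending the deadline to 2028-12-23.
No stated provision tolls the period for a criminal prosecution, so the interval from 2023-07-06 to 2024-02-22 has no effect on the deadline.
The 2028-11-26 filing precedes the 2028-12-23 deadline; the claim is timely.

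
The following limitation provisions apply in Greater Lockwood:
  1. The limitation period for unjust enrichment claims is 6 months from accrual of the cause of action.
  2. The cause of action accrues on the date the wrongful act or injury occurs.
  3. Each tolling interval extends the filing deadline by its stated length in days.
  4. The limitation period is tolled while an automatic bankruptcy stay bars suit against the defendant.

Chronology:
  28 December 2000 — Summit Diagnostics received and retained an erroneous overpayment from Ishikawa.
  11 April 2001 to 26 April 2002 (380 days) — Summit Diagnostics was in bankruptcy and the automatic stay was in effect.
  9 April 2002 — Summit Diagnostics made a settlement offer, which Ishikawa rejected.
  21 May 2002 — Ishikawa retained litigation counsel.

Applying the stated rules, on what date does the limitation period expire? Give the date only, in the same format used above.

13 July 2002

The cause of action accrued on 28 December 2000, the date of the act.
Adding the 6 months base period to 28 December 2000 gives a deadline of 28 June 2001, before any tolling.
The automatic bankruptcy stay from 11 April 2001 to 26 April 2002 tolled the period for 380 days, extending the deadline to 13 July 2002.
None of the other events listed affects the running of the period under the stated rules.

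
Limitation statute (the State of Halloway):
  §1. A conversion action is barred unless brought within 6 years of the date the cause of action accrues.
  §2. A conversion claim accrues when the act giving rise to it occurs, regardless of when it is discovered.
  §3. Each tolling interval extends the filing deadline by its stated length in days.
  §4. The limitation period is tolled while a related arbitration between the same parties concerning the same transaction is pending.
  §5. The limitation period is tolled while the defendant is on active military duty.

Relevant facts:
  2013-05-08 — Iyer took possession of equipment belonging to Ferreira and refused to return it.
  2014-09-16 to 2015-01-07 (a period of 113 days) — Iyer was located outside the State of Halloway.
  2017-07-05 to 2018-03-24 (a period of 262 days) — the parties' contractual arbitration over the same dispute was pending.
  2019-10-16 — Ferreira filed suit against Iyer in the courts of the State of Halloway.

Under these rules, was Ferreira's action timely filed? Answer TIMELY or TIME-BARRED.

The cause of action accrued on 2013-05-08, the date of the act.
The untolled deadline — 6 years after 2013-05-08 — is 2019-05-08.
The period was tolled for 262 days by the pending related arbitration (2017-07-05 to 2018-03-24), pushing the deadline to 2020-01-25.
No stated provision tolls the period for the defendant's absence, so the interval from 2014-09-16 to 2015-01-07 has no effect on the deadline.
The 2019-10-16 filing precedes the 2020-01-25 deadline; the claim is timely.

TIMELY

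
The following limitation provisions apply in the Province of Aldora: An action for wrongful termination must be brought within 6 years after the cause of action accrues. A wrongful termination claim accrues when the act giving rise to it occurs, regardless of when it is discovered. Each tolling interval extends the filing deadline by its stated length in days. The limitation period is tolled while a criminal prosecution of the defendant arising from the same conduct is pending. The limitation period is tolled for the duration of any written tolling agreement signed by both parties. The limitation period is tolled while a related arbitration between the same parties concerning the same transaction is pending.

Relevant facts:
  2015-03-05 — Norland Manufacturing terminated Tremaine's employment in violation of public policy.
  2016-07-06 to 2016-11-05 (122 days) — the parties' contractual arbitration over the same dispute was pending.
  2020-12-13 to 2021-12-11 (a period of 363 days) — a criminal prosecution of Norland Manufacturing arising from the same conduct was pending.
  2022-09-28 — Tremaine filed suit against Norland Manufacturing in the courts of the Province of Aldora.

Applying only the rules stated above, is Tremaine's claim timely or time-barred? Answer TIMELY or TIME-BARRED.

TIME-BARRED

The claim accrued on 2015-03-05, when the wrongful act occurred.
Adding the 6 years base period to 2015-03-05 gives a deadline of 2021-03-05, before any tolling.
Because the pending related arbitration ran from 2016-07-06 to 2016-11-05, the deadline is extended by 122 days to 2021-07-05.
The period was tolled for 363 days by the pending criminal prosecution (2020-12-13 to 2021-12-11), pushing the deadline to 2022-07-03.
The 2022-09-28 filing falls after the 2022-07-03 deadline; the claim is time-barred.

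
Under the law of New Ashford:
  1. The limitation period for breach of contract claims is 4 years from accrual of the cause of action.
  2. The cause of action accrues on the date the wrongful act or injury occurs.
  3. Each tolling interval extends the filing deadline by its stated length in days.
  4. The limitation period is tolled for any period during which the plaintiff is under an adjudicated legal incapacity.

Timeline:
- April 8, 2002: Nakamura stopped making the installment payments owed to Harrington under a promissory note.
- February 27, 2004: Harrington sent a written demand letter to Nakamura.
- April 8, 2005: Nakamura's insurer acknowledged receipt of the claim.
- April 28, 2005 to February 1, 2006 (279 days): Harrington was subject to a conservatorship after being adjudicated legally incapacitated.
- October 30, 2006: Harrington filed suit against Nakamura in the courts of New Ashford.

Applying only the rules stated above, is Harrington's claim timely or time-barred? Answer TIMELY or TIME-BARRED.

TIMELY

The claim accrued on April 8, 2002, when the wrongful act occurred.
Adding the 4 years base period to April 8, 2002 gives a deadline of April 8, 2006, before any tolling.
Because the plaintiff's legal incapacity ran from April 28, 2005 to February 1, 2006, the deadline is extended by 279 days to January 12, 2007.
Nothing else in the chronology tolls or restarts the period.
Harrington filed on October 30, 2006, before the January 12, 2007 deadline, so the action is timely.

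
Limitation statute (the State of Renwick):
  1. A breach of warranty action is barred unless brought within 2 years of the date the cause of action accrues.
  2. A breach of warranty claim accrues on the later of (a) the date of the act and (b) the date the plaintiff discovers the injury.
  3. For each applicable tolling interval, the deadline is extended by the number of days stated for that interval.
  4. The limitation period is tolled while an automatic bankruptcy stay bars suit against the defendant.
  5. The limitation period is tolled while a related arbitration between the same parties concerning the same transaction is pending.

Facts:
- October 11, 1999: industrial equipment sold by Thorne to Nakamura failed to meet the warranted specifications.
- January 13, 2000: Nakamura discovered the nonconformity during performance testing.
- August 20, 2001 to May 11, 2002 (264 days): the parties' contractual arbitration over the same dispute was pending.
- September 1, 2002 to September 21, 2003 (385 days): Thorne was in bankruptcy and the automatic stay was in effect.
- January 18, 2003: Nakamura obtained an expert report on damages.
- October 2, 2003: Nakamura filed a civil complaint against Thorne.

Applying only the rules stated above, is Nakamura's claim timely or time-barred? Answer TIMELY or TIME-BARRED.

TIMELY

Because discovery on January 13, 2000 post-dates the October 11, 1999 act, accrual under the later-of rule falls on January 13, 2000.
2 years from January 13, 2000 is January 13, 2002.
The pending related arbitration from August 20, 2001 to May 11, 2002 tolled the period for 264 days, extending the deadline to October 4, 2002.
The period was tolled for 385 days by the automatic bankruptcy stay (September 1, 2002 to September 21, 2003), pushing the deadline to October 24, 2003.
The other events in the timeline have no effect on the limitation period under the stated rules.
Nakamura filed on October 2, 2003, before the October 24, 2003 deadline, so the action is timely.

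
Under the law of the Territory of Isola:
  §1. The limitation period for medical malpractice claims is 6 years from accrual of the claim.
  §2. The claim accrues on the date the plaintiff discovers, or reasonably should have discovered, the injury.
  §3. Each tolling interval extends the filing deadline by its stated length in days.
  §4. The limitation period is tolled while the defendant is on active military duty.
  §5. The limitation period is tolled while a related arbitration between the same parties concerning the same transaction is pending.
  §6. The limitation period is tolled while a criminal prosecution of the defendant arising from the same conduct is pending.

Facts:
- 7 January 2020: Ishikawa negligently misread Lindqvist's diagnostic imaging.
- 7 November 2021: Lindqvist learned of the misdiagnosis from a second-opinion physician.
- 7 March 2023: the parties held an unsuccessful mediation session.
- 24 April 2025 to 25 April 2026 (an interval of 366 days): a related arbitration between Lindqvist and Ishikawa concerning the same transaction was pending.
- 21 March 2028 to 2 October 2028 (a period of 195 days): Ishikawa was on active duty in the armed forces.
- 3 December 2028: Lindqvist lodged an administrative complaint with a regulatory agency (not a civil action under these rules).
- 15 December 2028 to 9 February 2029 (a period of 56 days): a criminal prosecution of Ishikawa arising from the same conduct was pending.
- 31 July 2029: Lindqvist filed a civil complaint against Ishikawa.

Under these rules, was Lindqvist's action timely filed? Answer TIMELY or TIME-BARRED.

TIME-BARRED

Under the discovery rule, the claim accrued on 7 November 2021, when Lindqvist discovered the injury — not on the 7 January 2020 date of the underlying act.
Adding the 6 years base period to 7 November 2021 gives a deadline of 7 November 2027, before any tolling.
The period was tolled for 366 days by the pending related arbitration (24 April 2025 to 25 April 2026), pushing the deadline to 7 November 2028.
Because the defendant's active military service ran from 21 March 2028 to 2 October 2028, the deadline is extended by 195 days to 21 May 2029.
Because the pending criminal prosecution ran from 15 December 2028 to 9 February 2029, the deadline is extended by 56 days to 16 July 2029.
Nothing else in the chronology tolls or restarts the period.
Lindqvist filed on 31 July 2029, after the 16 July 2029 deadline, so the action is time-barred.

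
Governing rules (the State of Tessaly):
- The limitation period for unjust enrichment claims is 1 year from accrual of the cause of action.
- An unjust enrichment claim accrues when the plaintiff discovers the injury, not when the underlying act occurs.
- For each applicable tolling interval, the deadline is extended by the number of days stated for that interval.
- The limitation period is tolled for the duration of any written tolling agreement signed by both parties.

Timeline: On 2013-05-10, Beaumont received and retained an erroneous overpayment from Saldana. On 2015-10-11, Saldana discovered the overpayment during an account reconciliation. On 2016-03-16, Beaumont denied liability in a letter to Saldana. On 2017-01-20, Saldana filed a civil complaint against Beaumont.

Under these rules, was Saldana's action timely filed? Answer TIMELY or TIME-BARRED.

Under the discovery rule, the claim accrued on 2015-10-11, when Saldana discovered the injury — not on the 2013-05-10 date of the underlying act.
Adding the 1 year base period to 2015-10-11 gives a deadline of 2016-10-11, before any tolling.
Nothing else in the chronology tolls or restarts the period.
The 2017-01-20 filing falls after the 2016-10-11 deadline; the claim is time-barred.

TIME-BARRED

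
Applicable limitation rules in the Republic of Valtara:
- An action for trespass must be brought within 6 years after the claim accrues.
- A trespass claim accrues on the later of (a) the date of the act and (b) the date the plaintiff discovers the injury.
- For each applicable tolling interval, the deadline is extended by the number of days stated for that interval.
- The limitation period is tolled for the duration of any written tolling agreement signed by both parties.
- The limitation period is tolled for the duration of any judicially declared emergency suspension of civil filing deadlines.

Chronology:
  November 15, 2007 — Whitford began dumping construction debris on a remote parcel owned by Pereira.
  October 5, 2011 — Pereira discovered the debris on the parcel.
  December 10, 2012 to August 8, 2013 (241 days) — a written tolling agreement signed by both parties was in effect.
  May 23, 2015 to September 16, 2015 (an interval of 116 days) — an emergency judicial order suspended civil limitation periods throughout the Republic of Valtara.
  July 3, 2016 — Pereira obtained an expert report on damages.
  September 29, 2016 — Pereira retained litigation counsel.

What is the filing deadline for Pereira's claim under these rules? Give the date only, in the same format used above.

September 27, 2018

Because discovery on October 5, 2011 post-dates the November 15, 2007 act, accrual under the later-of rule falls on October 5, 2011.
The untolled deadline — 6 years after October 5, 2011 — is October 5, 2017.
Because the written tolling agreement ran from December 10, 2012 to August 8, 2013, the deadline is extended by 241 days to June 3, 2018.
The emergency suspension of filing deadlines from May 23, 2015 to September 16, 2015 tolled the period for 116 days, extending the deadline to September 27, 2018.
None of the other events listed affects the running of the period under the stated rules.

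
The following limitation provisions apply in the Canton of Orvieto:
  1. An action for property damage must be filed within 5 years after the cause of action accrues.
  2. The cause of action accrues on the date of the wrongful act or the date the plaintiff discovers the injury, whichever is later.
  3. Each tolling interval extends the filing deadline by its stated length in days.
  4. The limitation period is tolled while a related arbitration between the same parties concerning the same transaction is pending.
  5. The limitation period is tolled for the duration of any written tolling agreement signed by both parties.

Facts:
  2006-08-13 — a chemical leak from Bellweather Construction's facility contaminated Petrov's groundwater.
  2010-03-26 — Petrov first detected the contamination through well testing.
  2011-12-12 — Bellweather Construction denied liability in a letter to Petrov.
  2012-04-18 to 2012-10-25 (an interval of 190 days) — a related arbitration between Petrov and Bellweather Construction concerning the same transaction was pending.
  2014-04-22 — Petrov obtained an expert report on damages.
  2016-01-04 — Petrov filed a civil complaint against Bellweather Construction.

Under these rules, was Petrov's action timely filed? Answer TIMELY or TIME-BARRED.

Taking the later of the act (2006-08-13) and discovery (2010-03-26), the claim accrued on 2010-03-26.
The untolled deadline — 5 years after 2010-03-26 — is 2015-03-26.
Because the pending related arbitration ran from 2012-04-18 to 2012-10-25, the deadline is extended by 190 days to 2015-10-02.
The other events in the timeline have no effect on the limitation period under the stated rules.
Filing on 2016-01-04 missed the 2015-10-02 deadline — the action is time-barred.

TIME-BARRED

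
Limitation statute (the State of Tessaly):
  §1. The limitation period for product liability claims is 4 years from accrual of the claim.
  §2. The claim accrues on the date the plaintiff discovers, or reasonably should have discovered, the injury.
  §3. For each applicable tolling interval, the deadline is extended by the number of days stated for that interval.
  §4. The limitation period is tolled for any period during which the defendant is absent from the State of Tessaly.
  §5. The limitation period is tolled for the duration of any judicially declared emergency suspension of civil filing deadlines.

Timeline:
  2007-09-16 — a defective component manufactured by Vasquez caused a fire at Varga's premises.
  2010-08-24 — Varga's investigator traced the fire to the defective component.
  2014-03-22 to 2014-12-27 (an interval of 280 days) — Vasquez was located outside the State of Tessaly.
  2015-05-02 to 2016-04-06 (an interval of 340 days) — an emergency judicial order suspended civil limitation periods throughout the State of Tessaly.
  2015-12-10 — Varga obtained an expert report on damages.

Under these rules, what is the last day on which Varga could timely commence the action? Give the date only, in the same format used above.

2016-05-05

Under the discovery rule, the claim accrued on 2010-08-24, when Varga discovered the injury — not on the 2007-09-16 date of the underlying act.
The untolled deadline — 4 years after 2010-08-24 — is 2014-08-24.
The defendant's absence from the jurisdiction from 2014-03-22 to 2014-12-27 tolled the period for 280 days, extending the deadline to 2015-05-31.
The emergency suspension of filing deadlines from 2015-05-02 to 2016-04-06 tolled the period for 340 days, extending the deadline to 2016-05-05.
Nothing else in the chronology tolls or restarts the period.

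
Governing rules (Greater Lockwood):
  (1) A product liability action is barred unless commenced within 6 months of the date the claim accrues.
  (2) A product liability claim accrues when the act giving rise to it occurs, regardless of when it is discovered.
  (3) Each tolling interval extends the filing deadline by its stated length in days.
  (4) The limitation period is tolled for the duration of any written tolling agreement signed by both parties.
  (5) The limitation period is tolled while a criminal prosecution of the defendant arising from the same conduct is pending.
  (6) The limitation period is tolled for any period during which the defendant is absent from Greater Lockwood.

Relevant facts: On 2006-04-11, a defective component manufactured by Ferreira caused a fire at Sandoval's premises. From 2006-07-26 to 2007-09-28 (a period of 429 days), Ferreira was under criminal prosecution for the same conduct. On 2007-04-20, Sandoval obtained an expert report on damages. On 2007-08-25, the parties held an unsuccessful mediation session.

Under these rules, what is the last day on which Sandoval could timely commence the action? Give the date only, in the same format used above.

2007-12-14

The claim accrued on 2006-04-11, when the wrongful act occurred.
The untolled deadline — 6 months after 2006-04-11 — is 2006-10-11.
The period was tolled for 429 days by the pending criminal prosecution (2006-07-26 to 2007-09-28), pushing the deadline to 2007-12-14.
The other events in the timeline have no effect on the limitation period under the stated rules.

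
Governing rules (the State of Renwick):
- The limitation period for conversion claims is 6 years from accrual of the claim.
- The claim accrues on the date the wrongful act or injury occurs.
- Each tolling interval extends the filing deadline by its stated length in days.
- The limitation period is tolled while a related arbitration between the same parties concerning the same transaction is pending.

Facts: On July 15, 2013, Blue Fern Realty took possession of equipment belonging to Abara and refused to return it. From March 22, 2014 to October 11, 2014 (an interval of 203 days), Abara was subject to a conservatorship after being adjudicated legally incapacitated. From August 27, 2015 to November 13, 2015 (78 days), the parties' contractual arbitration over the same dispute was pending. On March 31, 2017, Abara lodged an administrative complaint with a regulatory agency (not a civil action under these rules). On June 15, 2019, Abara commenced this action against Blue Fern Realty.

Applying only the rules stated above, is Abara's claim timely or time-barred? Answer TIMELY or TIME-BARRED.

TIMELY

The limitation period began to run on July 15, 2013.
The untolled deadline — 6 years after July 15, 2013 — is July 15, 2019.
Because the pending related arbitration ran from August 27, 2015 to November 13, 2015, the deadline is extended by 78 days to October 1, 2019.
The plaintiff's legal incapacity from March 22, 2014 to October 11, 2014 does not toll the period, because no stated rule makes the plaintiff's incapacity a tolling event.
Nothing else in the chronology tolls or restarts the period.
Abara filed on June 15, 2019, before the October 1, 2019 deadline, so the action is timely.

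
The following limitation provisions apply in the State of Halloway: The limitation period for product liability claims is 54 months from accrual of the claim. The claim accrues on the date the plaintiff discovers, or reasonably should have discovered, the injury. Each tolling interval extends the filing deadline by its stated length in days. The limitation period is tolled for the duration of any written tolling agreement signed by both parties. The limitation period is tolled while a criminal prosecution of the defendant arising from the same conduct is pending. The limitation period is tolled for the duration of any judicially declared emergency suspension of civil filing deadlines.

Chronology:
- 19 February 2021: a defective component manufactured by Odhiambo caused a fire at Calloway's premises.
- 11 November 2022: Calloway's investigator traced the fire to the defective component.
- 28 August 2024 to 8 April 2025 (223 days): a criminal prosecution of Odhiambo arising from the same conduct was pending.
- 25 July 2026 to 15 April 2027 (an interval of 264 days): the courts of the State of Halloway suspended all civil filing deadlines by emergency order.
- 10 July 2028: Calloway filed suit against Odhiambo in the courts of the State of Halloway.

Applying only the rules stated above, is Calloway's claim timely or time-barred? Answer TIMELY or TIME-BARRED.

The claim did not accrue until Calloway discovered the injury on 11 November 2022; the 19 February 2021 act date does not start the clock under the stated rule.
The untolled deadline — 54 months after 11 November 2022 — is 11 May 2027.
The period was tolled for 223 days by the pending criminal prosecution (28 August 2024 to 8 April 2025), pushing the deadline to 20 December 2027.
The emergency suspension of filing deadlines from 25 July 2026 to 15 April 2027 tolled the period for 264 days, extending the deadline to 9 September 2028.
Calloway filed on 10 July 2028, before the 9 September 2028 deadline, so the action is timely.

TIMELY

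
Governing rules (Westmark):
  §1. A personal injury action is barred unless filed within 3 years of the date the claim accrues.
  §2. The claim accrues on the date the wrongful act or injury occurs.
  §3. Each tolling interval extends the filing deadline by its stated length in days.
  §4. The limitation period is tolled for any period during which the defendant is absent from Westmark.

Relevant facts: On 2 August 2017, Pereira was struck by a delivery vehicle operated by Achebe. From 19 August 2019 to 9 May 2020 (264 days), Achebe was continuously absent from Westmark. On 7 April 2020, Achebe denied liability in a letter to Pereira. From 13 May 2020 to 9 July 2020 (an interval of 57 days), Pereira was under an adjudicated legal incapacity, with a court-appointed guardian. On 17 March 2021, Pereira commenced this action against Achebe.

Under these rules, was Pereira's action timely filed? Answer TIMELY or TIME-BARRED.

TIMELY

The limitation period began to run on 2 August 2017.
The untolled deadline — 3 years after 2 August 2017 — is 2 August 2020.
The period was tolled for 264 days by the defendant's absence from the jurisdiction (19 August 2019 to 9 May 2020), pushing the deadline to 23 April 2021.
Although the plaintiff's incapacity ran from 13 May 2020 to 9 July 2020, the stated rules do not make that a tolling event, so it is disregarded.
Nothing else in the chronology tolls or restarts the period.
Pereira filed on 17 March 2021, before the 23 April 2021 deadline, so the action is timely.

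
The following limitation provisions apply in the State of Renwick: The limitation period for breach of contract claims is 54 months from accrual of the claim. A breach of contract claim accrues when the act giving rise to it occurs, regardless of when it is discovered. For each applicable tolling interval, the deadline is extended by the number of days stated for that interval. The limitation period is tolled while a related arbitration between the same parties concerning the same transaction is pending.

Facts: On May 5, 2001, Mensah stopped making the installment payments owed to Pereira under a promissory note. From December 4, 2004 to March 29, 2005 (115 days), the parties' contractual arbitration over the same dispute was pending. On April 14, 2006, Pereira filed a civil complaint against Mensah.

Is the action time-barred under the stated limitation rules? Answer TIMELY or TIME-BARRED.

TIME-BARRED

The limitation period began to run on May 5, 2001.
54 months from May 5, 2001 is November 5, 2005.
Because the pending related arbitration ran from December 4, 2004 to March 29, 2005, the deadline is extended by 115 days to February 28, 2006.
Filing on April 14, 2006 missed the February 28, 2006 deadline — the action is time-barred.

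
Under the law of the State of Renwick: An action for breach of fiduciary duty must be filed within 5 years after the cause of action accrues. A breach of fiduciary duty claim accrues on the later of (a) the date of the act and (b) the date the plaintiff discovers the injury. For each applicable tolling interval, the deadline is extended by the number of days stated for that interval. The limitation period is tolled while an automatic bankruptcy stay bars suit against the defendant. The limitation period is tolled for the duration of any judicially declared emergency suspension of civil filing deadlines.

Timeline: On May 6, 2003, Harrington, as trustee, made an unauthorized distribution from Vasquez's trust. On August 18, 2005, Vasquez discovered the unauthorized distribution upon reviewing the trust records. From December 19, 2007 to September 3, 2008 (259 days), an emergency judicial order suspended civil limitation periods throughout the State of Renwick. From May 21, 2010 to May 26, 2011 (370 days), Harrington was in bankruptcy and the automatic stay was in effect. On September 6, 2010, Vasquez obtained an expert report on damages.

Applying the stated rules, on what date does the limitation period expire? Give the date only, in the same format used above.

Taking the later of the act (May 6, 2003) and discovery (August 18, 2005), the claim accrued on August 18, 2005.
Adding the 5 years base period to August 18, 2005 gives a deadline of August 18, 2010, before any tolling.
Because the emergency suspension of filing deadlines ran from December 19, 2007 to September 3, 2008, the deadline is extended by 259 days to May 4, 2011.
The automatic bankruptcy stay from May 21, 2010 to May 26, 2011 tolled the period for 370 days, extending the deadline to May 8, 2012.
None of the other events listed affects the running of the period under the stated rules.

May 8, 2012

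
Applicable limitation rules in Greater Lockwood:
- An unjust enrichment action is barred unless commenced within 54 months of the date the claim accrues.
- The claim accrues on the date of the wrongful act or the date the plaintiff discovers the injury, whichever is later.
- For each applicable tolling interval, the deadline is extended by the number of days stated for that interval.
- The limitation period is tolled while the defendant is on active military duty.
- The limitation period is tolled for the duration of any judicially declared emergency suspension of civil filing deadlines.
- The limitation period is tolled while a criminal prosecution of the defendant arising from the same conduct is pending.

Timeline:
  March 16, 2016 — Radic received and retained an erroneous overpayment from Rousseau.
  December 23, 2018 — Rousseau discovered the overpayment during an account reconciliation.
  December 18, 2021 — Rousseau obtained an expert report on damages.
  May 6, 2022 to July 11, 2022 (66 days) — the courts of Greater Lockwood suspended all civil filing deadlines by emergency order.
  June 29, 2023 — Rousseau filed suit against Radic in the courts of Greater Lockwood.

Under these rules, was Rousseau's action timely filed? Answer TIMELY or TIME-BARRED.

TIMELY

The claim accrued on December 23, 2018 — the later of the March 16, 2016 act and the December 23, 2018 discovery.
54 months from December 23, 2018 is June 23, 2023.
Because the emergency suspension of filing deadlines ran from May 6, 2022 to July 11, 2022, the deadline is extended by 66 days to August 28, 2023.
Nothing else in the chronology tolls or restarts the period.
The June 29, 2023 filing precedes the August 28, 2023 deadline; the claim is timely.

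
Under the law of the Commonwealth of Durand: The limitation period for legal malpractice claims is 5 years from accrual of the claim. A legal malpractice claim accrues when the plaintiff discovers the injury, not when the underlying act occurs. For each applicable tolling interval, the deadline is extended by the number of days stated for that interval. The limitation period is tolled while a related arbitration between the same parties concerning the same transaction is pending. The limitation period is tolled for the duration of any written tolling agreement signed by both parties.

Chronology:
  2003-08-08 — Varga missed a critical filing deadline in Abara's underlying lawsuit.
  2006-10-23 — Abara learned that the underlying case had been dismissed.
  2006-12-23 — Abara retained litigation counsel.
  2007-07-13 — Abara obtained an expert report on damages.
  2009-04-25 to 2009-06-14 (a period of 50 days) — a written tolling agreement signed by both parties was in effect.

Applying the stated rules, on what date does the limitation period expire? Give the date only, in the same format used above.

Under the discovery rule, the claim accrued on 2006-10-23, when Abara discovered the injury — not on the 2003-08-08 date of the underlying act.
5 years from 2006-10-23 is 2011-10-23.
Because the written tolling agreement ran from 2009-04-25 to 2009-06-14, the deadline is extended by 50 days to 2011-12-12.
The other events in the timeline have no effect on the limitation period under the stated rules.

2011-12-12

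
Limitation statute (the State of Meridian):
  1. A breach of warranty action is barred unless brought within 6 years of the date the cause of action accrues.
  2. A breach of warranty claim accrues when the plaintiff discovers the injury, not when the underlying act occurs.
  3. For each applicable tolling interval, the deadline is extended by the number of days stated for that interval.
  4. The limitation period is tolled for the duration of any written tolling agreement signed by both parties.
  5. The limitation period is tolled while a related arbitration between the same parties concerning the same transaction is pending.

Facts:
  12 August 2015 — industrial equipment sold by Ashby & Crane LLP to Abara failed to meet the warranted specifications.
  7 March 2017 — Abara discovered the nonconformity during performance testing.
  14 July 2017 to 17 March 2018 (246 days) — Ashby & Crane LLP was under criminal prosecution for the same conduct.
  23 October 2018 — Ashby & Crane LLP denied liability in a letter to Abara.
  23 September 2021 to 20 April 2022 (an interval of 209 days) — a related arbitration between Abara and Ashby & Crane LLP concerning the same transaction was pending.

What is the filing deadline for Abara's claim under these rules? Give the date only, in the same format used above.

2 October 2023

Under the discovery rule, the claim accrued on 7 March 2017, when Abara discovered the injury — not on the 12 August 2015 date of the underlying act.
6 years from 7 March 2017 is 7 March 2023.
The period was tolled for 209 days by the pending related arbitration (23 September 2021 to 20 April 2022), pushing the deadline to 2 October 2023.
No stated provision tolls the period for a criminal prosecution, so the interval from 14 July 2017 to 17 March 2018 has no effect on the deadline.
The other events in the timeline have no effect on the limitation period under the stated rules.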